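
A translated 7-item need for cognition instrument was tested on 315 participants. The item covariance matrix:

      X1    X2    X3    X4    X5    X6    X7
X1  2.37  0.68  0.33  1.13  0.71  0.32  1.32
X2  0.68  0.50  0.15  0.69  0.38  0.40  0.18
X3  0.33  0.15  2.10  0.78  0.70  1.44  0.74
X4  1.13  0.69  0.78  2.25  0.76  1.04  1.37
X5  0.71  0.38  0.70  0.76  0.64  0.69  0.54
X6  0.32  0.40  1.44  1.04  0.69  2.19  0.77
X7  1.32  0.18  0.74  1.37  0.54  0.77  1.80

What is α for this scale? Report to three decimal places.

α = 0.838

Σσᵢ² = 2.37 + 0.50 + 2.10 + 2.25 + 0.64 + 2.19 + 1.80 = 11.85
Sum of the distinct covariances = 15.12
σ²_total = 11.85 + 2 × 15.12 = 42.09
α = (k/(k−1))·(1 − Σσᵢ²/σ²_total) = (7/6)·(1 − 11.85/42.09) = 0.838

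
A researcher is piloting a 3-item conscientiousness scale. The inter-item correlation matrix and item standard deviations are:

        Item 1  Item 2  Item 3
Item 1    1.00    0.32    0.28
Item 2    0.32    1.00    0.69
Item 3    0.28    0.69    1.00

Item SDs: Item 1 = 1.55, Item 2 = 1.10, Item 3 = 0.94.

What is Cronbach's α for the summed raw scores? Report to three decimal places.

α = 0.639

Σσ²ᵢ = 1.55² + 1.10² + 0.94² = 4.4961
Covariances σ_ij = r_ij · s_i · s_j:
  σ(Item 1,Item 2) = 0.32 × 1.55 × 1.10 = 0.5456
  σ(Item 1,Item 3) = 0.28 × 1.55 × 0.94 = 0.4080
  σ(Item 2,Item 3) = 0.69 × 1.10 × 0.94 = 0.7135
σ²_T = Σσ²ᵢ + 2·Σσ_ij = 4.4961 + 2 × 1.6671 = 7.8303
α = (3/2)·(1 − 4.4961/7.8303) = 0.639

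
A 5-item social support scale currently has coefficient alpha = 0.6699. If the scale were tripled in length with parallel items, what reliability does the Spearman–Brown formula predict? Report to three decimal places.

predicted reliability = 0.859

Length factor m = 3
α' = m·α / (1 + (m−1)·α)
   = 3 × 0.6699 / (1 + (3 − 1) × 0.6699)
   = 2.0097 / 2.3398 = 0.859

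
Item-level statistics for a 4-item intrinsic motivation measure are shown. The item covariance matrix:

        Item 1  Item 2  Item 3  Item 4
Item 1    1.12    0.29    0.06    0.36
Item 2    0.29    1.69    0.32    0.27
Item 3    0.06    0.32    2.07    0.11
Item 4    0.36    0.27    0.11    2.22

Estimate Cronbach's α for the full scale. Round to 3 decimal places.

ΣVar(i) = 1.12 + 1.69 + 2.07 + 2.22 = 7.10
Σ_{i<j} σ_ij = 1.41
σ²_total = 7.10 + 2 × 1.41 = 9.92
α = (k/(k−1))·(1 − ΣVar(i)/σ²_total) = (4/3)·(1 − 7.10/9.92) = 0.379

Cronbach's α = 0.379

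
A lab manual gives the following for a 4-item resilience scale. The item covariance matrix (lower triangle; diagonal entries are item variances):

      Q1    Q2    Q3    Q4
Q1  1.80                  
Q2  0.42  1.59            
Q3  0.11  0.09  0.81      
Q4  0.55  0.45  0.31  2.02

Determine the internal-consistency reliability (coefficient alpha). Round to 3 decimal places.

coefficient alpha = 0.511

Σσᵢ² = 1.80 + 1.59 + 0.81 + 2.02 = 6.22
Σ_{i<j} σ_ij = 1.93
σ²_total = 6.22 + 2 × 1.93 = 10.08
α = (k/(k−1))·(1 − Σσᵢ²/σ²_total) = (4/3)·(1 − 6.22/10.08) = 0.511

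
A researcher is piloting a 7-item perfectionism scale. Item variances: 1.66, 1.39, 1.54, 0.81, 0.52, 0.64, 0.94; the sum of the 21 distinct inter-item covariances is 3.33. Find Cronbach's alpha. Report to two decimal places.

Cronbach's alpha = 0.55

ΣVar(i) = 1.66 + 1.39 + 1.54 + 0.81 + 0.52 + 0.64 + 0.94 = 7.50
Sum of distinct covariances = 3.33
σ²_total = ΣVar(i) + 2·Σcov = 7.50 + 2 × 3.33 = 14.16
α = (7/6)·(1 − 7.50/14.16) = 0.55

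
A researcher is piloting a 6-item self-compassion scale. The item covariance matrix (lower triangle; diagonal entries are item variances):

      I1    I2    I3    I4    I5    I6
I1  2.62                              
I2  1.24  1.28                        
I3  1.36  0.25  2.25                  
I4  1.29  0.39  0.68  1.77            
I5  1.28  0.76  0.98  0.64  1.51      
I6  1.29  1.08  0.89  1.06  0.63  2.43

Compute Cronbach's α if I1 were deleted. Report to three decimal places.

Cronbach's α = 0.768

Remaining items: I2, I3, I4, I5, I6 (k = 5).
Σσᵢ² = 1.28 + 2.25 + 1.77 + 1.51 + 2.43 = 9.24
total variance = 9.24 + 2 × 7.36 = 23.96
α (item deleted) = (5/4)·(1 − 9.24/23.96) = 0.768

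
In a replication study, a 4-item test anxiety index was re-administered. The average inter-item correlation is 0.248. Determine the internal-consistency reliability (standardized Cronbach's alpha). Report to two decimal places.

standardized Cronbach's alpha = 0.57

Standardized α = k·r̄ / (1 + (k−1)·r̄) = 4 × 0.248 / (1 + 3 × 0.248)
  = 0.9920 / 1.7440 = 0.57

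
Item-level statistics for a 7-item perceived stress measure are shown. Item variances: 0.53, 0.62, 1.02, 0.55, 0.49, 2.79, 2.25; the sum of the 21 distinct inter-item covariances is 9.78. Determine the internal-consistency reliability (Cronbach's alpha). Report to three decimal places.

Cronbach's alpha = 0.821

Σσᵢ² = 0.53 + 0.62 + 1.02 + 0.55 + 0.49 + 2.79 + 2.25 = 8.25
Sum of distinct covariances = 9.78
σ²_total = Σσᵢ² + 2·Σcov = 8.25 + 2 × 9.78 = 27.81
α = (7/6)·(1 − 8.25/27.81) = 0.821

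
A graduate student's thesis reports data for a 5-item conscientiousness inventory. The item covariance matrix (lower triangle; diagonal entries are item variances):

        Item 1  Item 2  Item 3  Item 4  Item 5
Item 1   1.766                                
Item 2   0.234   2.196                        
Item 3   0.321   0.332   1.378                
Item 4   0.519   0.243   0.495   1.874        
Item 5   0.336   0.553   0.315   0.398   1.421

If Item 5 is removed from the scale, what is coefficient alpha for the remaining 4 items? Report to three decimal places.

Remaining items: Item 1, Item 2, Item 3, Item 4 (k = 4).
Σσᵢ² = 1.766 + 2.196 + 1.378 + 1.874 = 7.214
Var(T) = 7.214 + 2 × 2.144 = 11.502
α (item deleted) = (4/3)·(1 − 7.214/11.502) = 0.497

α = 0.497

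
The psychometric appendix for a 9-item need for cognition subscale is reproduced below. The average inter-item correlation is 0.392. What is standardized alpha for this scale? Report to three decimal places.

Standardized α = k·r̄ / (1 + (k−1)·r̄) = 9 × 0.392 / (1 + 8 × 0.392)
  = 3.5280 / 4.1360 = 0.853

standardized alpha = 0.853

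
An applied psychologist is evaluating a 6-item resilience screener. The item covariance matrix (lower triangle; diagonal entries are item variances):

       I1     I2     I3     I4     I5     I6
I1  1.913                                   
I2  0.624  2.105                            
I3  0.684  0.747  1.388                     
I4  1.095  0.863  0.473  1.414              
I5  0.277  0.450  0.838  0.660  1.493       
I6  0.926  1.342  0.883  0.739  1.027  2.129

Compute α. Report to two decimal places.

Σσ²ᵢ = 1.913 + 2.105 + 1.388 + 1.414 + 1.493 + 2.129 = 10.442
Sum of the distinct covariances = 11.628
σ²_T = 10.442 + 2 × 11.628 = 33.698
α = (k/(k−1))·(1 − Σσ²ᵢ/σ²_T) = (6/5)·(1 − 10.442/33.698) = 0.83

α = 0.83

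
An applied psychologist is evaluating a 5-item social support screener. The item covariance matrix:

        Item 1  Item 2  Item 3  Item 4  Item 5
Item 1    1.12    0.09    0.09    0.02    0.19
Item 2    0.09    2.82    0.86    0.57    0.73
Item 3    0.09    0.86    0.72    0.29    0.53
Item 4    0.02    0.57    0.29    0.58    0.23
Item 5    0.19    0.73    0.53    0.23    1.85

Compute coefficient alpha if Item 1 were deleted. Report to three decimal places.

Remaining items: Item 2, Item 3, Item 4, Item 5 (k = 4).
sum of item variances = 2.82 + 0.72 + 0.58 + 1.85 = 5.97
σ²_T = 5.97 + 2 × 3.21 = 12.39
α (item deleted) = (4/3)·(1 − 5.97/12.39) = 0.691

coefficient alpha = 0.691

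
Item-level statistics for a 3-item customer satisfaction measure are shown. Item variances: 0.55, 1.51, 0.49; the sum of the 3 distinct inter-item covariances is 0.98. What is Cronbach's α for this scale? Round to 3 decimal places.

α = 0.652

Σσᵢ² = 0.55 + 1.51 + 0.49 = 2.55
Sum of distinct covariances = 0.98
total variance = Σσᵢ² + 2·Σcov = 2.55 + 2 × 0.98 = 4.51
α = (3/2)·(1 − 2.55/4.51) = 0.652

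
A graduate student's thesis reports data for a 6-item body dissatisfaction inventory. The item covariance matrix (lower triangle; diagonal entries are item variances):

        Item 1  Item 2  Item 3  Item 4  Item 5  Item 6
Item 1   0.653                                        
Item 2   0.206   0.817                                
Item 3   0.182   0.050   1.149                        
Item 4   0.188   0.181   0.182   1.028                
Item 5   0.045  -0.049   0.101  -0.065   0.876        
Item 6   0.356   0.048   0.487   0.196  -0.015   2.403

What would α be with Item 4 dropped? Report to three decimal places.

Remaining items: Item 1, Item 2, Item 3, Item 5, Item 6 (k = 5).
Σσᵢ² = 0.653 + 0.817 + 1.149 + 0.876 + 2.403 = 5.898
Var(T) = 5.898 + 2 × 1.411 = 8.720
α (item deleted) = (5/4)·(1 − 5.898/8.720) = 0.405

α = 0.405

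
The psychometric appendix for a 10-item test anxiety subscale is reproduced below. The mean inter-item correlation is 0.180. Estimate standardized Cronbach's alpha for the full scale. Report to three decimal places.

α = 0.687

Standardized α = k·r̄ / (1 + (k−1)·r̄) = 10 × 0.180 / (1 + 9 × 0.180)
  = 1.8000 / 2.6200 = 0.687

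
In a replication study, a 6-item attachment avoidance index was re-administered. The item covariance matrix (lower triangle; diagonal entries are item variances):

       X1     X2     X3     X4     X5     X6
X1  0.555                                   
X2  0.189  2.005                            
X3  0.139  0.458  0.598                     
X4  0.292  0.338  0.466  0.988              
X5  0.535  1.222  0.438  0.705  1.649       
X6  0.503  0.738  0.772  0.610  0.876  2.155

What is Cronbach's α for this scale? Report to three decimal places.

sum of item variances = 0.555 + 2.005 + 0.598 + 0.988 + 1.649 + 2.155 = 7.950
Sum of the distinct covariances = 8.281
Var(T) = 7.950 + 2 × 8.281 = 24.512
α = (k/(k−1))·(1 − sum of item variances/Var(T)) = (6/5)·(1 − 7.950/24.512) = 0.811

α = 0.811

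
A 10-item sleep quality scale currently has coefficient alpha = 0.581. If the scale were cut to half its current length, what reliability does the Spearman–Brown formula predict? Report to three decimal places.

predicted reliability = 0.409

Length factor m = 1/2
α' = m·α / (1 − (1−m)·α)
   = 1/2 × 0.581 / (1 − (1 − 1/2) × 0.581)
   = 0.2905 / 0.7095 = 0.409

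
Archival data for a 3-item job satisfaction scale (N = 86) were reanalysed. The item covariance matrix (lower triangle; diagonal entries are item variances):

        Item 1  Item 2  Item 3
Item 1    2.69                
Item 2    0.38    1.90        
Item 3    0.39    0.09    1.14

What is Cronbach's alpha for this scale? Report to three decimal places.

α = 0.346

sum of item variances = 2.69 + 1.90 + 1.14 = 5.73
Σ_{i<j} σ_ij = 0.86
σ²_total = 5.73 + 2 × 0.86 = 7.45
α = (k/(k−1))·(1 − sum of item variances/σ²_total) = (3/2)·(1 − 5.73/7.45) = 0.346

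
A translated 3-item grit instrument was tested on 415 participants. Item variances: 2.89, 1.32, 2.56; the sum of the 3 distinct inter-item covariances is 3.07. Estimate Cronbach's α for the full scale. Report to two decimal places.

Σσᵢ² = 2.89 + 1.32 + 2.56 = 6.77
Sum of distinct covariances = 3.07
total variance = Σσᵢ² + 2·Σcov = 6.77 + 2 × 3.07 = 12.91
α = (3/2)·(1 − 6.77/12.91) = 0.71

α = 0.71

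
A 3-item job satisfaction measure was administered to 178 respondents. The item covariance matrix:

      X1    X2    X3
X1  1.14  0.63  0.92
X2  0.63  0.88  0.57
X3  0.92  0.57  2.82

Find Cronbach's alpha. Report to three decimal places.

α = 0.700

ΣVar(i) = 1.14 + 0.88 + 2.82 = 4.84
Σ_{i<j} σ_ij = 2.12
total variance = 4.84 + 2 × 2.12 = 9.08
α = (k/(k−1))·(1 − ΣVar(i)/total variance) = (3/2)·(1 − 4.84/9.08) = 0.700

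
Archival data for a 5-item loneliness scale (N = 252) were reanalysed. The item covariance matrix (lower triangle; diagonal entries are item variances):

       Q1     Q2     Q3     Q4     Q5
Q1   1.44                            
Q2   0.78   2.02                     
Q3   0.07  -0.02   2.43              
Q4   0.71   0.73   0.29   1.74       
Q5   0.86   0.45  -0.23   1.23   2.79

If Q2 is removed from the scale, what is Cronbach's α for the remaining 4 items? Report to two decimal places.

Remaining items: Q1, Q3, Q4, Q5 (k = 4).
Σσᵢ² = 1.44 + 2.43 + 1.74 + 2.79 = 8.40
σ²_T = 8.40 + 2 × 2.93 = 14.26
α (item deleted) = (4/3)·(1 − 8.40/14.26) = 0.55

α = 0.55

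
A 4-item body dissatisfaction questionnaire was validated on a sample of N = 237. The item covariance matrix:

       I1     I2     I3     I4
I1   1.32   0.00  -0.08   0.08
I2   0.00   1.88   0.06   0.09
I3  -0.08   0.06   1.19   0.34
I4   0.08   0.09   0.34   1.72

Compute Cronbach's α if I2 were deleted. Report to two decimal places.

Remaining items: I1, I3, I4 (k = 3).
ΣVar(i) = 1.32 + 1.19 + 1.72 = 4.23
σ²_total = 4.23 + 2 × 0.34 = 4.91
α (item deleted) = (3/2)·(1 − 4.23/4.91) = 0.21

α = 0.21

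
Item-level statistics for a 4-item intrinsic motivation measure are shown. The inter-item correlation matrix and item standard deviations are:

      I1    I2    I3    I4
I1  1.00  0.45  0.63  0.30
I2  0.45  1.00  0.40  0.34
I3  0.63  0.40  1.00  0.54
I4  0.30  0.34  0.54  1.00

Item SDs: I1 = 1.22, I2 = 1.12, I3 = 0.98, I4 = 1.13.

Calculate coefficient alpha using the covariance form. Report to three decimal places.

Σσ²ᵢ = 1.22² + 1.12² + 0.98² + 1.13² = 4.9801
Covariances σ_ij = r_ij · s_i · s_j:
  σ(I1,I2) = 0.45 × 1.22 × 1.12 = 0.6149
  σ(I1,I3) = 0.63 × 1.22 × 0.98 = 0.7532
  σ(I1,I4) = 0.30 × 1.22 × 1.13 = 0.4136
  σ(I2,I3) = 0.40 × 1.12 × 0.98 = 0.4390
  σ(I2,I4) = 0.34 × 1.12 × 1.13 = 0.4303
  σ(I3,I4) = 0.54 × 0.98 × 1.13 = 0.5980
σ²_T = Σσ²ᵢ + 2·Σσ_ij = 4.9801 + 2 × 3.2490 = 11.4781
α = (4/3)·(1 − 4.9801/11.4781) = 0.755

α = 0.755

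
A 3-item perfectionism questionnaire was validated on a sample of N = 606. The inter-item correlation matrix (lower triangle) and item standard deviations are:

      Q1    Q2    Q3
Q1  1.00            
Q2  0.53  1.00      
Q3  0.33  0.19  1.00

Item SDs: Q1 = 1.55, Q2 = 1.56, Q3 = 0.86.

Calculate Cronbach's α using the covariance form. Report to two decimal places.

Σσ²ᵢ = 1.55² + 1.56² + 0.86² = 5.5757
Covariances σ_ij = r_ij · s_i · s_j:
  σ(Q1,Q2) = 0.53 × 1.55 × 1.56 = 1.2815
  σ(Q1,Q3) = 0.33 × 1.55 × 0.86 = 0.4399
  σ(Q2,Q3) = 0.19 × 1.56 × 0.86 = 0.2549
σ²_T = Σσ²ᵢ + 2·Σσ_ij = 5.5757 + 2 × 1.9763 = 9.5283
α = (3/2)·(1 − 5.5757/9.5283) = 0.62

α = 0.62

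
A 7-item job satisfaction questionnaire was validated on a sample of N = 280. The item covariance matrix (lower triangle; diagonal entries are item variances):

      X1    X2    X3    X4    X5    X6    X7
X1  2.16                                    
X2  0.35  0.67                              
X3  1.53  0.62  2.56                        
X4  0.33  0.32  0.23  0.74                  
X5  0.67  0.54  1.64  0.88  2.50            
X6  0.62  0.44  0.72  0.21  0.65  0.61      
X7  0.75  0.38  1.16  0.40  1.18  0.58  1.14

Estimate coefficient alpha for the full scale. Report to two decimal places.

coefficient alpha = 0.85

sum of item variances = 2.16 + 0.67 + 2.56 + 0.74 + 2.50 + 0.61 + 1.14 = 10.38
Sum of the distinct covariances = 14.20
σ²_T = 10.38 + 2 × 14.20 = 38.78
α = (k/(k−1))·(1 − sum of item variances/σ²_T) = (7/6)·(1 − 10.38/38.78) = 0.85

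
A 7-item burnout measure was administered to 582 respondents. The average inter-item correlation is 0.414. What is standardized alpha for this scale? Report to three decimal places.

Standardized α = k·r̄ / (1 + (k−1)·r̄) = 7 × 0.414 / (1 + 6 × 0.414)
  = 2.8980 / 3.4840 = 0.832

α = 0.832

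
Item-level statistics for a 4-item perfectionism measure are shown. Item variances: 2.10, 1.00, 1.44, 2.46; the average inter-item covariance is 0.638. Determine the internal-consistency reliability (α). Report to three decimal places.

Σσ²ᵢ = 2.10 + 1.00 + 1.44 + 2.46 = 7.00
Sum of the 6 distinct covariances = 6 × 0.638 = 3.828
σ²_T = Σσ²ᵢ + 2·Σcov = 7.00 + 2 × 3.828 = 14.656
α = (4/3)·(1 − 7.00/14.656) = 0.697

α = 0.697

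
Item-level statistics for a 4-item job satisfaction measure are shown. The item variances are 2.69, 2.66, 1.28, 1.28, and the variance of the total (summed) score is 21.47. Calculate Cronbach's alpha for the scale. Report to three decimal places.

Cronbach's alpha = 0.842

Σσᵢ² = 2.69 + 2.66 + 1.28 + 1.28 = 7.91
α = (k/(k−1))·(1 − Σσᵢ²/Var(T)) = (4/3)·(1 − 7.91/21.47) = 0.842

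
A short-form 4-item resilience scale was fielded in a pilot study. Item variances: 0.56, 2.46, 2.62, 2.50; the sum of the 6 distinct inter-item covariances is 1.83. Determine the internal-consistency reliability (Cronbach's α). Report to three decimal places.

α = 0.414

Σσᵢ² = 0.56 + 2.46 + 2.62 + 2.50 = 8.14
Sum of distinct covariances = 1.83
total variance = Σσᵢ² + 2·Σcov = 8.14 + 2 × 1.83 = 11.80
α = (4/3)·(1 − 8.14/11.80) = 0.414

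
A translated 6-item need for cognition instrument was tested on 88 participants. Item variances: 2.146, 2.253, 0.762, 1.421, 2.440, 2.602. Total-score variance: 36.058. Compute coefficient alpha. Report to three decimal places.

sum of item variances = 2.146 + 2.253 + 0.762 + 1.421 + 2.440 + 2.602 = 11.624
α = (k/(k−1))·(1 − sum of item variances/total variance) = (6/5)·(1 − 11.624/36.058) = 0.813

α = 0.813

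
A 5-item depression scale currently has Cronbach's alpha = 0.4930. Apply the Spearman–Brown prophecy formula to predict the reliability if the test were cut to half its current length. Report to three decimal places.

Length factor m = 1/2
α' = m·α / (1 − (1−m)·α)
   = 1/2 × 0.4930 / (1 − (1 − 1/2) × 0.4930)
   = 0.2465 / 0.7535 = 0.327

predicted reliability = 0.327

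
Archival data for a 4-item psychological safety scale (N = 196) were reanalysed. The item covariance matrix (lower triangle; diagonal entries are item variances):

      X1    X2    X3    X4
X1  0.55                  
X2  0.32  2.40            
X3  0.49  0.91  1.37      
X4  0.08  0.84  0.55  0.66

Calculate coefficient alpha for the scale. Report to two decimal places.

ΣVar(i) = 0.55 + 2.40 + 1.37 + 0.66 = 4.98
Sum of the distinct covariances = 3.19
σ²_T = 4.98 + 2 × 3.19 = 11.36
α = (k/(k−1))·(1 − ΣVar(i)/σ²_T) = (4/3)·(1 − 4.98/11.36) = 0.75

α = 0.75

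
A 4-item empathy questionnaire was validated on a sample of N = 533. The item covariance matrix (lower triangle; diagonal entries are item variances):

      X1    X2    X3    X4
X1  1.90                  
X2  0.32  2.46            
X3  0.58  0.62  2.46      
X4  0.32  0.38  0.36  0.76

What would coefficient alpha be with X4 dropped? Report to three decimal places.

α = 0.462

Remaining items: X1, X2, X3 (k = 3).
ΣVar(i) = 1.90 + 2.46 + 2.46 = 6.82
total variance = 6.82 + 2 × 1.52 = 9.86
α (item deleted) = (3/2)·(1 − 6.82/9.86) = 0.462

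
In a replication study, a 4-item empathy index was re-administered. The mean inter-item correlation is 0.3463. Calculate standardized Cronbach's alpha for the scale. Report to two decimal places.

standardized Cronbach's alpha = 0.68

Standardized α = k·r̄ / (1 + (k−1)·r̄) = 4 × 0.3463 / (1 + 3 × 0.3463)
  = 1.3852 / 2.0389 = 0.68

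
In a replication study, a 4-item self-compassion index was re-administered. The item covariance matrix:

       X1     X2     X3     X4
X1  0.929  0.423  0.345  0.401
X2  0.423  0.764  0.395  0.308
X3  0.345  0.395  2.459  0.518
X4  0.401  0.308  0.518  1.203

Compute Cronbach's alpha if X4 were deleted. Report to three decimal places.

Remaining items: X1, X2, X3 (k = 3).
ΣVar(i) = 0.929 + 0.764 + 2.459 = 4.152
Var(T) = 4.152 + 2 × 1.163 = 6.478
α (item deleted) = (3/2)·(1 − 4.152/6.478) = 0.539

α = 0.539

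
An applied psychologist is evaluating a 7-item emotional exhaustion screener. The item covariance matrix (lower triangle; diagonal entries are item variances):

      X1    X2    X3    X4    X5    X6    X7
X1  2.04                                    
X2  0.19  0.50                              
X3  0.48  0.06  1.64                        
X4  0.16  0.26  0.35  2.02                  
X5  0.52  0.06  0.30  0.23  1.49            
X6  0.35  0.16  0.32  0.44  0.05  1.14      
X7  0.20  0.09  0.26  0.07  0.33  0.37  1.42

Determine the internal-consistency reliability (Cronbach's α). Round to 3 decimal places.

α = 0.590

Σσ²ᵢ = 2.04 + 0.50 + 1.64 + 2.02 + 1.49 + 1.14 + 1.42 = 10.25
Sum of the distinct covariances = 5.25
Var(T) = 10.25 + 2 × 5.25 = 20.75
α = (k/(k−1))·(1 − Σσ²ᵢ/Var(T)) = (7/6)·(1 − 10.25/20.75) = 0.590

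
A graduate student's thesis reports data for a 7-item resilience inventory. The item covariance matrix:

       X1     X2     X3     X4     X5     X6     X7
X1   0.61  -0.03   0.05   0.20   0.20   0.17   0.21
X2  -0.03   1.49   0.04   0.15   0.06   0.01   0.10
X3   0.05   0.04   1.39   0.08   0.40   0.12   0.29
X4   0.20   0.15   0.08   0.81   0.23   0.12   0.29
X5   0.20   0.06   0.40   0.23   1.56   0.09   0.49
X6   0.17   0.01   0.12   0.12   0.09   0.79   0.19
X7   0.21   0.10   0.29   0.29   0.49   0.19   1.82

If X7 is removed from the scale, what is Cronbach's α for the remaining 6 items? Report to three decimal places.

Cronbach's α = 0.435

Remaining items: X1, X2, X3, X4, X5, X6 (k = 6).
Σσᵢ² = 0.61 + 1.49 + 1.39 + 0.81 + 1.56 + 0.79 = 6.65
Var(T) = 6.65 + 2 × 1.89 = 10.43
α (item deleted) = (6/5)·(1 − 6.65/10.43) = 0.435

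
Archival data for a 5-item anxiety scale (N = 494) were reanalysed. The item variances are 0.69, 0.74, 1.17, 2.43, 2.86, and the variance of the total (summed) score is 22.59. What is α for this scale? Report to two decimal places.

α = 0.81

sum of item variances = 0.69 + 0.74 + 1.17 + 2.43 + 2.86 = 7.89
α = (k/(k−1))·(1 − sum of item variances/Var(T)) = (5/4)·(1 − 7.89/22.59) = 0.81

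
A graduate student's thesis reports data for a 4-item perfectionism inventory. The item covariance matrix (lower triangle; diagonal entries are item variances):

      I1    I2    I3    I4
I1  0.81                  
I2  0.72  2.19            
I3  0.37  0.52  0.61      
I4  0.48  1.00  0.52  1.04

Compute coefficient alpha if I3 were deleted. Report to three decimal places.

Remaining items: I1, I2, I4 (k = 3).
Σσᵢ² = 0.81 + 2.19 + 1.04 = 4.04
σ²_total = 4.04 + 2 × 2.20 = 8.44
α (item deleted) = (3/2)·(1 − 4.04/8.44) = 0.782

α = 0.782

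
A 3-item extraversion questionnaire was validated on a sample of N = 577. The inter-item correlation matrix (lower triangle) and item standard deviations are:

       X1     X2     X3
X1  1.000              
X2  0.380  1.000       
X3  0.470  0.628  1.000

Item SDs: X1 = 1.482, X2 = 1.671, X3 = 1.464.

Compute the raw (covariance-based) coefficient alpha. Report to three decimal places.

α = 0.743

Σσ²ᵢ = 1.482² + 1.671² + 1.464² = 7.1319
Covariances σ_ij = r_ij · s_i · s_j:
  σ(X1,X2) = 0.380 × 1.482 × 1.671 = 0.9410
  σ(X1,X3) = 0.470 × 1.482 × 1.464 = 1.0197
  σ(X2,X3) = 0.628 × 1.671 × 1.464 = 1.5363
σ²_T = Σσ²ᵢ + 2·Σσ_ij = 7.1319 + 2 × 3.4970 = 14.1259
α = (3/2)·(1 − 7.1319/14.1259) = 0.743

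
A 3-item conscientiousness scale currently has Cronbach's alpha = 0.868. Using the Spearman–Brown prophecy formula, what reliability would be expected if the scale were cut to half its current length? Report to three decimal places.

predicted reliability = 0.767

Length factor m = 1/2
α' = m·α / (1 − (1−m)·α)
   = 1/2 × 0.868 / (1 − (1 − 1/2) × 0.868)
   = 0.4340 / 0.5660 = 0.767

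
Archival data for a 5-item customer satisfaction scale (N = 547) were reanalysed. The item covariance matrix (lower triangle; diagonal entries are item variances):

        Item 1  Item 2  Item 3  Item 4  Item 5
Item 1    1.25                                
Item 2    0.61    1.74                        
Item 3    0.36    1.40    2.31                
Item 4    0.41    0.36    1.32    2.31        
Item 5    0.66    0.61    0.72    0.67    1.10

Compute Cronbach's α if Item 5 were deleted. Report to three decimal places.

α = 0.719

Remaining items: Item 1, Item 2, Item 3, Item 4 (k = 4).
ΣVar(i) = 1.25 + 1.74 + 2.31 + 2.31 = 7.61
Var(T) = 7.61 + 2 × 4.46 = 16.53
α (item deleted) = (4/3)·(1 − 7.61/16.53) = 0.719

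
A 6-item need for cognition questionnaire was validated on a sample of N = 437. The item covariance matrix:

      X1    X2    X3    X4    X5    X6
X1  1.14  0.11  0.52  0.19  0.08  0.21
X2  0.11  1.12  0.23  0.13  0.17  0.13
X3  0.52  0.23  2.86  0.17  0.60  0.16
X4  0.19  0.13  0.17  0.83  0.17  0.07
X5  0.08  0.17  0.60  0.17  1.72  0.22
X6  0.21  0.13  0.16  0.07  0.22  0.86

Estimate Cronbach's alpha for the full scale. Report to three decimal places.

ΣVar(i) = 1.14 + 1.12 + 2.86 + 0.83 + 1.72 + 0.86 = 8.53
Sum of the distinct covariances = 3.16
σ²_total = 8.53 + 2 × 3.16 = 14.85
α = (k/(k−1))·(1 − ΣVar(i)/σ²_total) = (6/5)·(1 − 8.53/14.85) = 0.511

Cronbach's alpha = 0.511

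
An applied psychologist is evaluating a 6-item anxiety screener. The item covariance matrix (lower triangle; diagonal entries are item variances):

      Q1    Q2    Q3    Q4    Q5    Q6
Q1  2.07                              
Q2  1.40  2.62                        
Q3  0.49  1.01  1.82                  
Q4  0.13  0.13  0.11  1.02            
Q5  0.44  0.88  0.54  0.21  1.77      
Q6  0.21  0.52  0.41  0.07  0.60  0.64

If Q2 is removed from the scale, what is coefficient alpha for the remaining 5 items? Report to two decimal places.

Remaining items: Q1, Q3, Q4, Q5, Q6 (k = 5).
Σσ²ᵢ = 2.07 + 1.82 + 1.02 + 1.77 + 0.64 = 7.32
Var(T) = 7.32 + 2 × 3.21 = 13.74
α (item deleted) = (5/4)·(1 − 7.32/13.74) = 0.58

α = 0.58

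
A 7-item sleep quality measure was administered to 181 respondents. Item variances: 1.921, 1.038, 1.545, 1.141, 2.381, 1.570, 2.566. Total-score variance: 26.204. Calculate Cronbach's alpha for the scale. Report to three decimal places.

Cronbach's alpha = 0.625

Σσᵢ² = 1.921 + 1.038 + 1.545 + 1.141 + 2.381 + 1.570 + 2.566 = 12.162
α = (k/(k−1))·(1 − Σσᵢ²/σ²_T) = (7/6)·(1 − 12.162/26.204) = 0.625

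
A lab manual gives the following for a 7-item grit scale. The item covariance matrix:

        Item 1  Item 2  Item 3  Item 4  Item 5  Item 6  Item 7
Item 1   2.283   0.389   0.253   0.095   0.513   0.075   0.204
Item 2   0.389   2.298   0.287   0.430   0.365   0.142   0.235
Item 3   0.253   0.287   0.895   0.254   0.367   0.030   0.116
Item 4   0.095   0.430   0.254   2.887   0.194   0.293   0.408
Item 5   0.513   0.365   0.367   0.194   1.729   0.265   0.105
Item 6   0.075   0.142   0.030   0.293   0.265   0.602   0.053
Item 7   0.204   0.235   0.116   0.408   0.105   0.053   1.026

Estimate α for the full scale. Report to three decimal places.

Σσ²ᵢ = 2.283 + 2.298 + 0.895 + 2.887 + 1.729 + 0.602 + 1.026 = 11.720
Sum of off-diagonal covariances = 5.073
total variance = 11.720 + 2 × 5.073 = 21.866
α = (k/(k−1))·(1 − Σσ²ᵢ/total variance) = (7/6)·(1 − 11.720/21.866) = 0.541

α = 0.541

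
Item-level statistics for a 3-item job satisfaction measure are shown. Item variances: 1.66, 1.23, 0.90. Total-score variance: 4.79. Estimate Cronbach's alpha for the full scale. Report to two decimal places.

Σσᵢ² = 1.66 + 1.23 + 0.90 = 3.79
α = (k/(k−1))·(1 − Σσᵢ²/σ²_T) = (3/2)·(1 − 3.79/4.79) = 0.31

α = 0.31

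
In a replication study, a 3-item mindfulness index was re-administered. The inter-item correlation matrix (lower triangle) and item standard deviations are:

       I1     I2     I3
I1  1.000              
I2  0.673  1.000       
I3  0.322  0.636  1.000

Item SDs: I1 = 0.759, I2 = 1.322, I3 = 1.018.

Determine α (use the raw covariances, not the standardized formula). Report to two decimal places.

α = 0.77

Σσ²ᵢ = 0.759² + 1.322² + 1.018² = 3.3601
Covariances σ_ij = r_ij · s_i · s_j:
  σ(I1,I2) = 0.673 × 0.759 × 1.322 = 0.6753
  σ(I1,I3) = 0.322 × 0.759 × 1.018 = 0.2488
  σ(I2,I3) = 0.636 × 1.322 × 1.018 = 0.8559
σ²_T = Σσ²ᵢ + 2·Σσ_ij = 3.3601 + 2 × 1.7800 = 6.9201
α = (3/2)·(1 − 3.3601/6.9201) = 0.77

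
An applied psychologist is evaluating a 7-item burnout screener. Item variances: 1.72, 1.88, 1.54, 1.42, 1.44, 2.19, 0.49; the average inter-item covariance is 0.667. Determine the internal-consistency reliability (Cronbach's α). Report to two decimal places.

ΣVar(i) = 1.72 + 1.88 + 1.54 + 1.42 + 1.44 + 2.19 + 0.49 = 10.68
Sum of the 21 distinct covariances = 21 × 0.667 = 14.007
σ²_T = ΣVar(i) + 2·Σcov = 10.68 + 2 × 14.007 = 38.694
α = (7/6)·(1 − 10.68/38.694) = 0.84

Cronbach's α = 0.84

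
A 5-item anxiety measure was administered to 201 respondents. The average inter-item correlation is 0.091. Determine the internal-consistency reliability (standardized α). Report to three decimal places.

Standardized α = k·r̄ / (1 + (k−1)·r̄) = 5 × 0.091 / (1 + 4 × 0.091)
  = 0.4550 / 1.3640 = 0.334

standardized α = 0.334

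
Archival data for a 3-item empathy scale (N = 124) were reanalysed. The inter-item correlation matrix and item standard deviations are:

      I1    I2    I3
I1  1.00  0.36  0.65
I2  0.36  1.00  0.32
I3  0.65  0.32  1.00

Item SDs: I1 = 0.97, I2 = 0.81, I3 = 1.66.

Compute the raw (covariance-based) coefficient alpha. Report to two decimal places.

Σσ²ᵢ = 0.97² + 0.81² + 1.66² = 4.3526
Covariances σ_ij = r_ij · s_i · s_j:
  σ(I1,I2) = 0.36 × 0.97 × 0.81 = 0.2829
  σ(I1,I3) = 0.65 × 0.97 × 1.66 = 1.0466
  σ(I2,I3) = 0.32 × 0.81 × 1.66 = 0.4303
σ²_T = Σσ²ᵢ + 2·Σσ_ij = 4.3526 + 2 × 1.7598 = 7.8722
α = (3/2)·(1 − 4.3526/7.8722) = 0.67

α = 0.67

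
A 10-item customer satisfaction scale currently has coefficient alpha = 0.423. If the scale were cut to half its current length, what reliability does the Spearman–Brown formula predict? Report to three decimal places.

Length factor m = 1/2
α' = m·α / (1 − (1−m)·α)
   = 1/2 × 0.423 / (1 − (1 − 1/2) × 0.423)
   = 0.2115 / 0.7885 = 0.268

predicted reliability = 0.268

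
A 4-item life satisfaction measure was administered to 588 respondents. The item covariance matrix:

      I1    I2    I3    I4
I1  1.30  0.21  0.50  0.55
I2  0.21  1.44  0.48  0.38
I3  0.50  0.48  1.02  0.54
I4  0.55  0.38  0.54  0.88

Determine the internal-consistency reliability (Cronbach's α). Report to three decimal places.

α = 0.712

ΣVar(i) = 1.30 + 1.44 + 1.02 + 0.88 = 4.64
Sum of off-diagonal covariances = 2.66
total variance = 4.64 + 2 × 2.66 = 9.96
α = (k/(k−1))·(1 − ΣVar(i)/total variance) = (4/3)·(1 − 4.64/9.96) = 0.712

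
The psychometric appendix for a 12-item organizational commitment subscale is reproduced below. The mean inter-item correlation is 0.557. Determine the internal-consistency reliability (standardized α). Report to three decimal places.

α = 0.938

Standardized α = k·r̄ / (1 + (k−1)·r̄) = 12 × 0.557 / (1 + 11 × 0.557)
  = 6.6840 / 7.1270 = 0.938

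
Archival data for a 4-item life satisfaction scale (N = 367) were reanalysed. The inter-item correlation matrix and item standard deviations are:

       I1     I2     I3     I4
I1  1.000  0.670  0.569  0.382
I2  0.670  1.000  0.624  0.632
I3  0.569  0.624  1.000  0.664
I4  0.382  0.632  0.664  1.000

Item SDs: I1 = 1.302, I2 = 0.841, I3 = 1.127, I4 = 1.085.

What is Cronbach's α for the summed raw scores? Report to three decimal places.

Σσ²ᵢ = 1.302² + 0.841² + 1.127² + 1.085² = 4.8498
Covariances σ_ij = r_ij · s_i · s_j:
  σ(I1,I2) = 0.670 × 1.302 × 0.841 = 0.7336
  σ(I1,I3) = 0.569 × 1.302 × 1.127 = 0.8349
  σ(I1,I4) = 0.382 × 1.302 × 1.085 = 0.5396
  σ(I2,I3) = 0.624 × 0.841 × 1.127 = 0.5914
  σ(I2,I4) = 0.632 × 0.841 × 1.085 = 0.5767
  σ(I3,I4) = 0.664 × 1.127 × 1.085 = 0.8119
σ²_T = Σσ²ᵢ + 2·Σσ_ij = 4.8498 + 2 × 4.0881 = 13.0260
α = (4/3)·(1 − 4.8498/13.0260) = 0.837

α = 0.837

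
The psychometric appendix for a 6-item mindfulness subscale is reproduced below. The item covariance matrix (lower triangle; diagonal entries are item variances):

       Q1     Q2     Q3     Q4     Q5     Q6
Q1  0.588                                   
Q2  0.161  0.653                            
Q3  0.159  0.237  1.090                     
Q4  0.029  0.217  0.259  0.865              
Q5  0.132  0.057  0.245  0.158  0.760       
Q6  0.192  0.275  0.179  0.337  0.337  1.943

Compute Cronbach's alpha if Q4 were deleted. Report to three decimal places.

α = 0.549

Remaining items: Q1, Q2, Q3, Q5, Q6 (k = 5).
ΣVar(i) = 0.588 + 0.653 + 1.090 + 0.760 + 1.943 = 5.034
total variance = 5.034 + 2 × 1.974 = 8.982
α (item deleted) = (5/4)·(1 − 5.034/8.982) = 0.549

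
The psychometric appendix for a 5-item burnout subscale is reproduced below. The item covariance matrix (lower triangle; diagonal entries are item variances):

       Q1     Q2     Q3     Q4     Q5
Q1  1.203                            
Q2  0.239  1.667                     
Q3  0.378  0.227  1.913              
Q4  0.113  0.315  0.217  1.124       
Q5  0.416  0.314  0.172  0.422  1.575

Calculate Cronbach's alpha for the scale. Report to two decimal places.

Σσ²ᵢ = 1.203 + 1.667 + 1.913 + 1.124 + 1.575 = 7.482
Σ_{i<j} σ_ij = 2.813
σ²_T = 7.482 + 2 × 2.813 = 13.108
α = (k/(k−1))·(1 − Σσ²ᵢ/σ²_T) = (5/4)·(1 − 7.482/13.108) = 0.54

α = 0.54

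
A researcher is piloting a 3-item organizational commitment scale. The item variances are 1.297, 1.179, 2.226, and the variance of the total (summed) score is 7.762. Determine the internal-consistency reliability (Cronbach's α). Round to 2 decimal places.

ΣVar(i) = 1.297 + 1.179 + 2.226 = 4.702
α = (k/(k−1))·(1 − ΣVar(i)/total variance) = (3/2)·(1 − 4.702/7.762) = 0.59

α = 0.59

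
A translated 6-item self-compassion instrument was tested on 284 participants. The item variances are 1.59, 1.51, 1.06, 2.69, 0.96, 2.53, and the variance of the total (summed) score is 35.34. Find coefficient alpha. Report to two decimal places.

α = 0.85

ΣVar(i) = 1.59 + 1.51 + 1.06 + 2.69 + 0.96 + 2.53 = 10.34
α = (k/(k−1))·(1 − ΣVar(i)/σ²_T) = (6/5)·(1 − 10.34/35.34) = 0.85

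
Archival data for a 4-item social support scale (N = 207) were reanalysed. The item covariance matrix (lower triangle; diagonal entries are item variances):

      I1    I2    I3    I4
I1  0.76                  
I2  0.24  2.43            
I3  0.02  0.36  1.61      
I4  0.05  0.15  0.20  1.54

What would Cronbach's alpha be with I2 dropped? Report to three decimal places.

Remaining items: I1, I3, I4 (k = 3).
sum of item variances = 0.76 + 1.61 + 1.54 = 3.91
total variance = 3.91 + 2 × 0.27 = 4.45
α (item deleted) = (3/2)·(1 − 3.91/4.45) = 0.182

Cronbach's alpha = 0.182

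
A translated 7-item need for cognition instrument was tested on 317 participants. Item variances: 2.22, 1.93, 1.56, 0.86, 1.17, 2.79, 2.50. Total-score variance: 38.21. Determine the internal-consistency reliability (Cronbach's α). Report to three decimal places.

Σσ²ᵢ = 2.22 + 1.93 + 1.56 + 0.86 + 1.17 + 2.79 + 2.50 = 13.03
α = (k/(k−1))·(1 − Σσ²ᵢ/σ²_T) = (7/6)·(1 − 13.03/38.21) = 0.769

α = 0.769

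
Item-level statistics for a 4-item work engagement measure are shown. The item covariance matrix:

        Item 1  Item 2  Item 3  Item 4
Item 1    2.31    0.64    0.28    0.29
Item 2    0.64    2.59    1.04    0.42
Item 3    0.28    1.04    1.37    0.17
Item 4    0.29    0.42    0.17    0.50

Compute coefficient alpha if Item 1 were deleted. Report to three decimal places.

Remaining items: Item 2, Item 3, Item 4 (k = 3).
sum of item variances = 2.59 + 1.37 + 0.50 = 4.46
σ²_total = 4.46 + 2 × 1.63 = 7.72
α (item deleted) = (3/2)·(1 − 4.46/7.72) = 0.633

coefficient alpha = 0.633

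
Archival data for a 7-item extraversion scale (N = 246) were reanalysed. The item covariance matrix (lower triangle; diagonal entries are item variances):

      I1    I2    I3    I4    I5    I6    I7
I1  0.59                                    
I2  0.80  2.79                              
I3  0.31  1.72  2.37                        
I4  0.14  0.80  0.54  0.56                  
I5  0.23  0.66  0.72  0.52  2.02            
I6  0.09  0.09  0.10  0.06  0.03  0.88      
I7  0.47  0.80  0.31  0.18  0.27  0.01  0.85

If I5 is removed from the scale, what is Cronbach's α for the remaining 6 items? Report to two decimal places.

Remaining items: I1, I2, I3, I4, I6, I7 (k = 6).
Σσ²ᵢ = 0.59 + 2.79 + 2.37 + 0.56 + 0.88 + 0.85 = 8.04
Var(T) = 8.04 + 2 × 6.42 = 20.88
α (item deleted) = (6/5)·(1 − 8.04/20.88) = 0.74

α = 0.74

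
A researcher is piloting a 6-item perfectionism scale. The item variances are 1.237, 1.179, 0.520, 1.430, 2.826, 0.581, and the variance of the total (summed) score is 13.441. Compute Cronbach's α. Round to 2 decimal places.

α = 0.51

Σσᵢ² = 1.237 + 1.179 + 0.520 + 1.430 + 2.826 + 0.581 = 7.773
α = (k/(k−1))·(1 − Σσᵢ²/total variance) = (6/5)·(1 − 7.773/13.441) = 0.51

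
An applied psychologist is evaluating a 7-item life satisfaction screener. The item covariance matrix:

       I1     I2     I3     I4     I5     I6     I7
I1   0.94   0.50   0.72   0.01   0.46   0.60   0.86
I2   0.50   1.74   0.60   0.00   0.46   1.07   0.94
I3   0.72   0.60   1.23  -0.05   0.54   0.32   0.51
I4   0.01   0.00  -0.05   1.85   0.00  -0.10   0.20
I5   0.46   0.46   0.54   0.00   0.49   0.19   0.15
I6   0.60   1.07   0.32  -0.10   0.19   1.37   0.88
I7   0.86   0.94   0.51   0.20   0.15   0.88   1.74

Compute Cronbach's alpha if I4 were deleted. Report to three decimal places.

Cronbach's alpha = 0.841

Remaining items: I1, I2, I3, I5, I6, I7 (k = 6).
sum of item variances = 0.94 + 1.74 + 1.23 + 0.49 + 1.37 + 1.74 = 7.51
Var(T) = 7.51 + 2 × 8.80 = 25.11
α (item deleted) = (6/5)·(1 − 7.51/25.11) = 0.841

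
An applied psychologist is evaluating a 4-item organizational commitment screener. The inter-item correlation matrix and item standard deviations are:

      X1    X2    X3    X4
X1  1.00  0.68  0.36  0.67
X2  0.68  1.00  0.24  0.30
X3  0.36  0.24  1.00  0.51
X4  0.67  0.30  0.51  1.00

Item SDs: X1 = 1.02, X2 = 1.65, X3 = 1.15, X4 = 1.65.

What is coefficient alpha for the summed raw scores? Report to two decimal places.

Σσ²ᵢ = 1.02² + 1.65² + 1.15² + 1.65² = 7.8079
Covariances σ_ij = r_ij · s_i · s_j:
  σ(X1,X2) = 0.68 × 1.02 × 1.65 = 1.1444
  σ(X1,X3) = 0.36 × 1.02 × 1.15 = 0.4223
  σ(X1,X4) = 0.67 × 1.02 × 1.65 = 1.1276
  σ(X2,X3) = 0.24 × 1.65 × 1.15 = 0.4554
  σ(X2,X4) = 0.30 × 1.65 × 1.65 = 0.8167
  σ(X3,X4) = 0.51 × 1.15 × 1.65 = 0.9677
σ²_T = Σσ²ᵢ + 2·Σσ_ij = 7.8079 + 2 × 4.9341 = 17.6761
α = (4/3)·(1 − 7.8079/17.6761) = 0.74

α = 0.74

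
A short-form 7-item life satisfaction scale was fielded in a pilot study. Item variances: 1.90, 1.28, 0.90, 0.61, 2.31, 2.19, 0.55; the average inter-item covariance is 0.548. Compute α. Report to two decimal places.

α = 0.82

Σσ²ᵢ = 1.90 + 1.28 + 0.90 + 0.61 + 2.31 + 2.19 + 0.55 = 9.74
Sum of the 21 distinct covariances = 21 × 0.548 = 11.508
Var(T) = Σσ²ᵢ + 2·Σcov = 9.74 + 2 × 11.508 = 32.756
α = (7/6)·(1 − 9.74/32.756) = 0.82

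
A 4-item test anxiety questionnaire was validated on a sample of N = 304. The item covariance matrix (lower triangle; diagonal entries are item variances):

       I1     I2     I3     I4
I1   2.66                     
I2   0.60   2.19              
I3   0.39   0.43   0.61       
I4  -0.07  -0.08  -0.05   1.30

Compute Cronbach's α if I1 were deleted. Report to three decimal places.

Cronbach's α = 0.191

Remaining items: I2, I3, I4 (k = 3).
ΣVar(i) = 2.19 + 0.61 + 1.30 = 4.10
σ²_total = 4.10 + 2 × 0.30 = 4.70
α (item deleted) = (3/2)·(1 − 4.10/4.70) = 0.191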